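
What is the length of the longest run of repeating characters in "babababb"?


Input: "babababb"
Scanning for longest run:
  Position 1 ('a'): new char, reset run to 1
  Position 2 ('b'): new char, reset run to 1
  Position 3 ('a'): new char, reset run to 1
  Position 4 ('b'): new char, reset run to 1
  Position 5 ('a'): new char, reset run to 1
  Position 6 ('b'): new char, reset run to 1
  Position 7 ('b'): continues run of 'b', length=2
Longest run: 'b' with length 2

2


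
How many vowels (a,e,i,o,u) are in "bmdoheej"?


Input: bmdoheej
Checking each character:
  'b' at position 0: consonant
  'm' at position 1: consonant
  'd' at position 2: consonant
  'o' at position 3: vowel (running total: 1)
  'h' at position 4: consonant
  'e' at position 5: vowel (running total: 2)
  'e' at position 6: vowel (running total: 3)
  'j' at position 7: consonant
Total vowels: 3

3


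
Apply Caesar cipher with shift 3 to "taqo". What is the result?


Caesar cipher: shift "taqo" by 3
  't' (pos 19) + 3 = pos 22 = 'w'
  'a' (pos 0) + 3 = pos 3 = 'd'
  'q' (pos 16) + 3 = pos 19 = 't'
  'o' (pos 14) + 3 = pos 17 = 'r'
Result: wdtr

wdtr


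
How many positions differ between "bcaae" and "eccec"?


Comparing "bcaae" and "eccec" position by position:
  Position 0: 'b' vs 'e' => DIFFER
  Position 1: 'c' vs 'c' => same
  Position 2: 'a' vs 'c' => DIFFER
  Position 3: 'a' vs 'e' => DIFFER
  Position 4: 'e' vs 'c' => DIFFER
Positions that differ: 4

4


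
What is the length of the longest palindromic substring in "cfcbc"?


Input: "cfcbc"
Checking substrings for palindromes:
  [0:3] "cfc" (len 3) => palindrome
  [2:5] "cbc" (len 3) => palindrome
Longest palindromic substring: "cfc" with length 3

3


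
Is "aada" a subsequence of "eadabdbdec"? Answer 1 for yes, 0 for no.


Check if "aada" is a subsequence of "eadabdbdec"
Greedy scan:
  Position 0 ('e'): no match needed
  Position 1 ('a'): matches sub[0] = 'a'
  Position 2 ('d'): no match needed
  Position 3 ('a'): matches sub[1] = 'a'
  Position 4 ('b'): no match needed
  Position 5 ('d'): matches sub[2] = 'd'
  Position 6 ('b'): no match needed
  Position 7 ('d'): no match needed
  Position 8 ('e'): no match needed
  Position 9 ('c'): no match needed
Only matched 3/4 characters => not a subsequence

0


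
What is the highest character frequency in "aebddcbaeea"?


Input: aebddcbaeea
Character counts:
  'a': 3
  'b': 2
  'c': 1
  'd': 2
  'e': 3
Maximum frequency: 3

3


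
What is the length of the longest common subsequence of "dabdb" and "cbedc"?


LCS of "dabdb" and "cbedc"
DP table:
           c    b    e    d    c
      0    0    0    0    0    0
  d   0    0    0    0    1    1
  a   0    0    0    0    1    1
  b   0    0    1    1    1    1
  d   0    0    1    1    2    2
  b   0    0    1    1    2    2
LCS length = dp[5][5] = 2

2


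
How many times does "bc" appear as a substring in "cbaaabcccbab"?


Searching for "bc" in "cbaaabcccbab"
Scanning each position:
  Position 0: "cb" => no
  Position 1: "ba" => no
  Position 2: "aa" => no
  Position 3: "aa" => no
  Position 4: "ab" => no
  Position 5: "bc" => MATCH
  Position 6: "cc" => no
  Position 7: "cc" => no
  Position 8: "cb" => no
  Position 9: "ba" => no
  Position 10: "ab" => no
Total occurrences: 1

1


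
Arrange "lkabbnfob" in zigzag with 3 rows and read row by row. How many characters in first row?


Zigzag "lkabbnfob" into 3 rows:
Placing characters:
  'l' => row 0
  'k' => row 1
  'a' => row 2
  'b' => row 1
  'b' => row 0
  'n' => row 1
  'f' => row 2
  'o' => row 1
  'b' => row 0
Rows:
  Row 0: "lbb"
  Row 1: "kbno"
  Row 2: "af"
First row length: 3

3


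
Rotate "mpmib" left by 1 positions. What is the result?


Input: "mpmib", rotate left by 1
First 1 characters: "m"
Remaining characters: "pmib"
Concatenate remaining + first: "pmib" + "m" = "pmibm"

pmibm


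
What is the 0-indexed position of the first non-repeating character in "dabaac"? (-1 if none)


Input: dabaac
Character frequencies:
  'a': 3
  'b': 1
  'c': 1
  'd': 1
Scanning left to right for freq == 1:
  Position 0 ('d'): unique! => answer = 0

0


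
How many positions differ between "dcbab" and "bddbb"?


Comparing "dcbab" and "bddbb" position by position:
  Position 0: 'd' vs 'b' => DIFFER
  Position 1: 'c' vs 'd' => DIFFER
  Position 2: 'b' vs 'd' => DIFFER
  Position 3: 'a' vs 'b' => DIFFER
  Position 4: 'b' vs 'b' => same
Positions that differ: 4

4


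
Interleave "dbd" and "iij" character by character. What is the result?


Interleaving "dbd" and "iij":
  Position 0: 'd' from first, 'i' from second => "di"
  Position 1: 'b' from first, 'i' from second => "bi"
  Position 2: 'd' from first, 'j' from second => "dj"
Result: dibidj

dibidj


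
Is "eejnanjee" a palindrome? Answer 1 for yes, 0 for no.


Input: eejnanjee
Reversed: eejnanjee
  Compare pos 0 ('e') with pos 8 ('e'): match
  Compare pos 1 ('e') with pos 7 ('e'): match
  Compare pos 2 ('j') with pos 6 ('j'): match
  Compare pos 3 ('n') with pos 5 ('n'): match
Result: palindrome

1


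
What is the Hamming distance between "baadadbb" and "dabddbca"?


Comparing "baadadbb" and "dabddbca" position by position:
  Position 0: 'b' vs 'd' => differ
  Position 1: 'a' vs 'a' => same
  Position 2: 'a' vs 'b' => differ
  Position 3: 'd' vs 'd' => same
  Position 4: 'a' vs 'd' => differ
  Position 5: 'd' vs 'b' => differ
  Position 6: 'b' vs 'c' => differ
  Position 7: 'b' vs 'a' => differ
Total differences (Hamming distance): 6

6


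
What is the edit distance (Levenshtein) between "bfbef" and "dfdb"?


Computing edit distance: "bfbef" -> "dfdb"
DP table:
           d    f    d    b
      0    1    2    3    4
  b   1    1    2    3    3
  f   2    2    1    2    3
  b   3    3    2    2    2
  e   4    4    3    3    3
  f   5    5    4    4    4
Edit distance = dp[5][4] = 4

4


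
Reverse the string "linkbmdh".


Input: linkbmdh
Reading characters right to left:
  Position 7: 'h'
  Position 6: 'd'
  Position 5: 'm'
  Position 4: 'b'
  Position 3: 'k'
  Position 2: 'n'
  Position 1: 'i'
  Position 0: 'l'
Reversed: hdmbknil

hdmbknil


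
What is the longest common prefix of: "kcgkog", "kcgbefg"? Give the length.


Words: kcgkog, kcgbefg
  Position 0: all 'k' => match
  Position 1: all 'c' => match
  Position 2: all 'g' => match
  Position 3: ('k', 'b') => mismatch, stop
LCP = "kcg" (length 3)

3


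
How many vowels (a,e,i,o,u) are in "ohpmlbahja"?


Input: ohpmlbahja
Checking each character:
  'o' at position 0: vowel (running total: 1)
  'h' at position 1: consonant
  'p' at position 2: consonant
  'm' at position 3: consonant
  'l' at position 4: consonant
  'b' at position 5: consonant
  'a' at position 6: vowel (running total: 2)
  'h' at position 7: consonant
  'j' at position 8: consonant
  'a' at position 9: vowel (running total: 3)
Total vowels: 3

3


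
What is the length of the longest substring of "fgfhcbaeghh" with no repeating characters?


Input: "fgfhcbaeghh"
Sliding window (track last position of each char):
  Position 0 ('f'): window [0,0] length 1 -- new best
  Position 1 ('g'): window [0,1] length 2 -- new best
  Position 2 ('f'): repeat (last at 0), move window start to 1
  Position 2 ('f'): window [1,2] length 2
  Position 3 ('h'): window [1,3] length 3 -- new best
  Position 4 ('c'): window [1,4] length 4 -- new best
  Position 5 ('b'): window [1,5] length 5 -- new best
  Position 6 ('a'): window [1,6] length 6 -- new best
  Position 7 ('e'): window [1,7] length 7 -- new best
  Position 8 ('g'): repeat (last at 1), move window start to 2
  Position 8 ('g'): window [2,8] length 7
  Position 9 ('h'): repeat (last at 3), move window start to 4
  Position 9 ('h'): window [4,9] length 6
  Position 10 ('h'): repeat (last at 9), move window start to 10
  Position 10 ('h'): window [10,10] length 1
Longest substring with no repeats: "gfhcbae" with length 7

7


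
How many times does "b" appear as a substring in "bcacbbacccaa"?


Searching for "b" in "bcacbbacccaa"
Scanning each position:
  Position 0: "b" => MATCH
  Position 1: "c" => no
  Position 2: "a" => no
  Position 3: "c" => no
  Position 4: "b" => MATCH
  Position 5: "b" => MATCH
  Position 6: "a" => no
  Position 7: "c" => no
  Position 8: "c" => no
  Position 9: "c" => no
  Position 10: "a" => no
  Position 11: "a" => no
Total occurrences: 3

3


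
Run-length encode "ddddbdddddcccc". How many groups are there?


Input: ddddbdddddcccc
Scanning for consecutive runs:
  Group 1: 'd' x 4 (positions 0-3)
  Group 2: 'b' x 1 (positions 4-4)
  Group 3: 'd' x 5 (positions 5-9)
  Group 4: 'c' x 4 (positions 10-13)
Total groups: 4

4


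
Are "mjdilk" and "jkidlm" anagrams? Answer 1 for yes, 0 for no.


Strings: "mjdilk", "jkidlm"
Sorted first:  dijklm
Sorted second: dijklm
Sorted forms match => anagrams

1


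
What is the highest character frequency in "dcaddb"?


Input: dcaddb
Character counts:
  'a': 1
  'b': 1
  'c': 1
  'd': 3
Maximum frequency: 3

3


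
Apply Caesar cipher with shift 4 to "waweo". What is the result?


Caesar cipher: shift "waweo" by 4
  'w' (pos 22) + 4 = pos 0 = 'a'
  'a' (pos 0) + 4 = pos 4 = 'e'
  'w' (pos 22) + 4 = pos 0 = 'a'
  'e' (pos 4) + 4 = pos 8 = 'i'
  'o' (pos 14) + 4 = pos 18 = 's'
Result: aeais

aeais


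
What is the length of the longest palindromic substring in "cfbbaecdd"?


Input: "cfbbaecdd"
Checking substrings for palindromes:
  [2:4] "bb" (len 2) => palindrome
  [7:9] "dd" (len 2) => palindrome
Longest palindromic substring: "bb" with length 2

2


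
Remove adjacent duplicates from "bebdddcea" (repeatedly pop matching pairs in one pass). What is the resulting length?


Input: bebdddcea
Stack-based adjacent duplicate removal:
  Read 'b': push. Stack: b
  Read 'e': push. Stack: be
  Read 'b': push. Stack: beb
  Read 'd': push. Stack: bebd
  Read 'd': matches stack top 'd' => pop. Stack: beb
  Read 'd': push. Stack: bebd
  Read 'c': push. Stack: bebdc
  Read 'e': push. Stack: bebdce
  Read 'a': push. Stack: bebdcea
Final stack: "bebdcea" (length 7)

7


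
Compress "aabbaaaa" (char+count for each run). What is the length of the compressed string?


Input: aabbaaaa
Runs:
  'a' x 2 => "a2"
  'b' x 2 => "b2"
  'a' x 4 => "a4"
Compressed: "a2b2a4"
Compressed length: 6

6


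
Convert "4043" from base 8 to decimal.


Input: "4043" in base 8
Positional expansion:
  Digit '4' (value 4) x 8^3 = 2048
  Digit '0' (value 0) x 8^2 = 0
  Digit '4' (value 4) x 8^1 = 32
  Digit '3' (value 3) x 8^0 = 3
Sum = 2083

2083


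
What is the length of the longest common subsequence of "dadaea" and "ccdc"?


LCS of "dadaea" and "ccdc"
DP table:
           c    c    d    c
      0    0    0    0    0
  d   0    0    0    1    1
  a   0    0    0    1    1
  d   0    0    0    1    1
  a   0    0    0    1    1
  e   0    0    0    1    1
  a   0    0    0    1    1
LCS length = dp[6][4] = 1

1


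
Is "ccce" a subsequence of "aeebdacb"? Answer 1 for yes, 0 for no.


Check if "ccce" is a subsequence of "aeebdacb"
Greedy scan:
  Position 0 ('a'): no match needed
  Position 1 ('e'): no match needed
  Position 2 ('e'): no match needed
  Position 3 ('b'): no match needed
  Position 4 ('d'): no match needed
  Position 5 ('a'): no match needed
  Position 6 ('c'): matches sub[0] = 'c'
  Position 7 ('b'): no match needed
Only matched 1/4 characters => not a subsequence

0


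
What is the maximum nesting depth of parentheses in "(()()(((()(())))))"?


Input: "(()()(((()(())))))"
Tracking depth:
  Position 0 '(': depth becomes 1
  Position 1 '(': depth becomes 2
  Position 2 ')': depth becomes 1
  Position 3 '(': depth becomes 2
  Position 4 ')': depth becomes 1
  Position 5 '(': depth becomes 2
  Position 6 '(': depth becomes 3
  Position 7 '(': depth becomes 4
  Position 8 '(': depth becomes 5
  Position 9 ')': depth becomes 4
  Position 10 '(': depth becomes 5
  Position 11 '(': depth becomes 6
  Position 12 ')': depth becomes 5
  Position 13 ')': depth becomes 4
  Position 14 ')': depth becomes 3
  Position 15 ')': depth becomes 2
  Position 16 ')': depth becomes 1
  Position 17 ')': depth becomes 0
Maximum depth reached: 6

6


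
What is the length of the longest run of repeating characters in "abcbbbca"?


Input: "abcbbbca"
Scanning for longest run:
  Position 1 ('b'): new char, reset run to 1
  Position 2 ('c'): new char, reset run to 1
  Position 3 ('b'): new char, reset run to 1
  Position 4 ('b'): continues run of 'b', length=2
  Position 5 ('b'): continues run of 'b', length=3
  Position 6 ('c'): new char, reset run to 1
  Position 7 ('a'): new char, reset run to 1
Longest run: 'b' with length 3

3


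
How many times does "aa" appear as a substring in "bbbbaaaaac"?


Searching for "aa" in "bbbbaaaaac"
Scanning each position:
  Position 0: "bb" => no
  Position 1: "bb" => no
  Position 2: "bb" => no
  Position 3: "ba" => no
  Position 4: "aa" => MATCH
  Position 5: "aa" => MATCH
  Position 6: "aa" => MATCH
  Position 7: "aa" => MATCH
  Position 8: "ac" => no
Total occurrences: 4

4


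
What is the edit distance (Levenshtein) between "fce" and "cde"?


Computing edit distance: "fce" -> "cde"
DP table:
           c    d    e
      0    1    2    3
  f   1    1    2    3
  c   2    1    2    3
  e   3    2    2    2
Edit distance = dp[3][3] = 2

2


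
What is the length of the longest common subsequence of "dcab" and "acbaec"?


LCS of "dcab" and "acbaec"
DP table:
           a    c    b    a    e    c
      0    0    0    0    0    0    0
  d   0    0    0    0    0    0    0
  c   0    0    1    1    1    1    1
  a   0    1    1    1    2    2    2
  b   0    1    1    2    2    2    2
LCS length = dp[4][6] = 2

2


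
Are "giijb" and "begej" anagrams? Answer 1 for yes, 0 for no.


Strings: "giijb", "begej"
Sorted first:  bgiij
Sorted second: beegj
Differ at position 1: 'g' vs 'e' => not anagrams

0


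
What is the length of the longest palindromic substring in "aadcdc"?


Input: "aadcdc"
Checking substrings for palindromes:
  [2:5] "dcd" (len 3) => palindrome
  [3:6] "cdc" (len 3) => palindrome
  [0:2] "aa" (len 2) => palindrome
Longest palindromic substring: "dcd" with length 3

3


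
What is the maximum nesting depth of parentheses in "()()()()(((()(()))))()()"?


Input: "()()()()(((()(()))))()()"
Tracking depth:
  Position 0 '(': depth becomes 1
  Position 1 ')': depth becomes 0
  Position 2 '(': depth becomes 1
  Position 3 ')': depth becomes 0
  Position 4 '(': depth becomes 1
  Position 5 ')': depth becomes 0
  Position 6 '(': depth becomes 1
  Position 7 ')': depth becomes 0
  Position 8 '(': depth becomes 1
  Position 9 '(': depth becomes 2
  Position 10 '(': depth becomes 3
  Position 11 '(': depth becomes 4
  Position 12 ')': depth becomes 3
  Position 13 '(': depth becomes 4
  Position 14 '(': depth becomes 5
  Position 15 ')': depth becomes 4
  Position 16 ')': depth becomes 3
  Position 17 ')': depth becomes 2
  Position 18 ')': depth becomes 1
  Position 19 ')': depth becomes 0
  Position 20 '(': depth becomes 1
  Position 21 ')': depth becomes 0
  Position 22 '(': depth becomes 1
  Position 23 ')': depth becomes 0
Maximum depth reached: 5

5


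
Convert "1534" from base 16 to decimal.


Input: "1534" in base 16
Positional expansion:
  Digit '1' (value 1) x 16^3 = 4096
  Digit '5' (value 5) x 16^2 = 1280
  Digit '3' (value 3) x 16^1 = 48
  Digit '4' (value 4) x 16^0 = 4
Sum = 5428

5428


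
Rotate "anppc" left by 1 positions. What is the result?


Input: "anppc", rotate left by 1
First 1 characters: "a"
Remaining characters: "nppc"
Concatenate remaining + first: "nppc" + "a" = "nppca"

nppca


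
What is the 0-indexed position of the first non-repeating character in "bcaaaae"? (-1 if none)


Input: bcaaaae
Character frequencies:
  'a': 4
  'b': 1
  'c': 1
  'e': 1
Scanning left to right for freq == 1:
  Position 0 ('b'): unique! => answer = 0

0


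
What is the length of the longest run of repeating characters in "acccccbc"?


Input: "acccccbc"
Scanning for longest run:
  Position 1 ('c'): new char, reset run to 1
  Position 2 ('c'): continues run of 'c', length=2
  Position 3 ('c'): continues run of 'c', length=3
  Position 4 ('c'): continues run of 'c', length=4
  Position 5 ('c'): continues run of 'c', length=5
  Position 6 ('b'): new char, reset run to 1
  Position 7 ('c'): new char, reset run to 1
Longest run: 'c' with length 5

5


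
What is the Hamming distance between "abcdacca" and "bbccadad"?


Comparing "abcdacca" and "bbccadad" position by position:
  Position 0: 'a' vs 'b' => differ
  Position 1: 'b' vs 'b' => same
  Position 2: 'c' vs 'c' => same
  Position 3: 'd' vs 'c' => differ
  Position 4: 'a' vs 'a' => same
  Position 5: 'c' vs 'd' => differ
  Position 6: 'c' vs 'a' => differ
  Position 7: 'a' vs 'd' => differ
Total differences (Hamming distance): 5

5


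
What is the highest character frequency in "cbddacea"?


Input: cbddacea
Character counts:
  'a': 2
  'b': 1
  'c': 2
  'd': 2
  'e': 1
Maximum frequency: 2

2


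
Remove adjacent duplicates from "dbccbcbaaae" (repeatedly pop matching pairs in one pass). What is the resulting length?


Input: dbccbcbaaae
Stack-based adjacent duplicate removal:
  Read 'd': push. Stack: d
  Read 'b': push. Stack: db
  Read 'c': push. Stack: dbc
  Read 'c': matches stack top 'c' => pop. Stack: db
  Read 'b': matches stack top 'b' => pop. Stack: d
  Read 'c': push. Stack: dc
  Read 'b': push. Stack: dcb
  Read 'a': push. Stack: dcba
  Read 'a': matches stack top 'a' => pop. Stack: dcb
  Read 'a': push. Stack: dcba
  Read 'e': push. Stack: dcbae
Final stack: "dcbae" (length 5)

5


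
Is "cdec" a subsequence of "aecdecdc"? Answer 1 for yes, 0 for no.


Check if "cdec" is a subsequence of "aecdecdc"
Greedy scan:
  Position 0 ('a'): no match needed
  Position 1 ('e'): no match needed
  Position 2 ('c'): matches sub[0] = 'c'
  Position 3 ('d'): matches sub[1] = 'd'
  Position 4 ('e'): matches sub[2] = 'e'
  Position 5 ('c'): matches sub[3] = 'c'
  Position 6 ('d'): no match needed
  Position 7 ('c'): no match needed
All 4 characters matched => is a subsequence

1


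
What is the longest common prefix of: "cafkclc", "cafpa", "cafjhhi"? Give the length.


Words: cafkclc, cafpa, cafjhhi
  Position 0: all 'c' => match
  Position 1: all 'a' => match
  Position 2: all 'f' => match
  Position 3: ('k', 'p', 'j') => mismatch, stop
LCP = "caf" (length 3)

3


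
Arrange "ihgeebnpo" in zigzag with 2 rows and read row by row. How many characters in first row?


Zigzag "ihgeebnpo" into 2 rows:
Placing characters:
  'i' => row 0
  'h' => row 1
  'g' => row 0
  'e' => row 1
  'e' => row 0
  'b' => row 1
  'n' => row 0
  'p' => row 1
  'o' => row 0
Rows:
  Row 0: "igeno"
  Row 1: "hebp"
First row length: 5

5


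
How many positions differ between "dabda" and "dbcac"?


Comparing "dabda" and "dbcac" position by position:
  Position 0: 'd' vs 'd' => same
  Position 1: 'a' vs 'b' => DIFFER
  Position 2: 'b' vs 'c' => DIFFER
  Position 3: 'd' vs 'a' => DIFFER
  Position 4: 'a' vs 'c' => DIFFER
Positions that differ: 4

4


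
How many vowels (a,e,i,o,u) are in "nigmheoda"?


Input: nigmheoda
Checking each character:
  'n' at position 0: consonant
  'i' at position 1: vowel (running total: 1)
  'g' at position 2: consonant
  'm' at position 3: consonant
  'h' at position 4: consonant
  'e' at position 5: vowel (running total: 2)
  'o' at position 6: vowel (running total: 3)
  'd' at position 7: consonant
  'a' at position 8: vowel (running total: 4)
Total vowels: 4

4


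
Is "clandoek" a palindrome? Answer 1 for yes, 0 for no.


Input: clandoek
Reversed: keodnalc
  Compare pos 0 ('c') with pos 7 ('k'): MISMATCH
  Compare pos 1 ('l') with pos 6 ('e'): MISMATCH
  Compare pos 2 ('a') with pos 5 ('o'): MISMATCH
  Compare pos 3 ('n') with pos 4 ('d'): MISMATCH
Result: not a palindrome

0


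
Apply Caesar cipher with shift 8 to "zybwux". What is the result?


Caesar cipher: shift "zybwux" by 8
  'z' (pos 25) + 8 = pos 7 = 'h'
  'y' (pos 24) + 8 = pos 6 = 'g'
  'b' (pos 1) + 8 = pos 9 = 'j'
  'w' (pos 22) + 8 = pos 4 = 'e'
  'u' (pos 20) + 8 = pos 2 = 'c'
  'x' (pos 23) + 8 = pos 5 = 'f'
Result: hgjecf

hgjecf


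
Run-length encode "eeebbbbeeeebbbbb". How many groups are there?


Input: eeebbbbeeeebbbbb
Scanning for consecutive runs:
  Group 1: 'e' x 3 (positions 0-2)
  Group 2: 'b' x 4 (positions 3-6)
  Group 3: 'e' x 4 (positions 7-10)
  Group 4: 'b' x 5 (positions 11-15)
Total groups: 4

4


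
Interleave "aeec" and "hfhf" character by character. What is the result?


Interleaving "aeec" and "hfhf":
  Position 0: 'a' from first, 'h' from second => "ah"
  Position 1: 'e' from first, 'f' from second => "ef"
  Position 2: 'e' from first, 'h' from second => "eh"
  Position 3: 'c' from first, 'f' from second => "cf"
Result: ahefehcf

ahefehcf


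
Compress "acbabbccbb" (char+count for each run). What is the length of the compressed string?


Input: acbabbccbb
Runs:
  'a' x 1 => "a1"
  'c' x 1 => "c1"
  'b' x 1 => "b1"
  'a' x 1 => "a1"
  'b' x 2 => "b2"
  'c' x 2 => "c2"
  'b' x 2 => "b2"
Compressed: "a1c1b1a1b2c2b2"
Compressed length: 14

14


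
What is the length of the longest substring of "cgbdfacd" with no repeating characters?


Input: "cgbdfacd"
Sliding window (track last position of each char):
  Position 0 ('c'): window [0,0] length 1 -- new best
  Position 1 ('g'): window [0,1] length 2 -- new best
  Position 2 ('b'): window [0,2] length 3 -- new best
  Position 3 ('d'): window [0,3] length 4 -- new best
  Position 4 ('f'): window [0,4] length 5 -- new best
  Position 5 ('a'): window [0,5] length 6 -- new best
  Position 6 ('c'): repeat (last at 0), move window start to 1
  Position 6 ('c'): window [1,6] length 6
  Position 7 ('d'): repeat (last at 3), move window start to 4
  Position 7 ('d'): window [4,7] length 4
Longest substring with no repeats: "cgbdfa" with length 6

6


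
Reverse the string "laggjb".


Input: laggjb
Reading characters right to left:
  Position 5: 'b'
  Position 4: 'j'
  Position 3: 'g'
  Position 2: 'g'
  Position 1: 'a'
  Position 0: 'l'
Reversed: bjggal

bjggal


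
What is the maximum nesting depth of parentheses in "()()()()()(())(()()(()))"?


Input: "()()()()()(())(()()(()))"
Tracking depth:
  Position 0 '(': depth becomes 1
  Position 1 ')': depth becomes 0
  Position 2 '(': depth becomes 1
  Position 3 ')': depth becomes 0
  Position 4 '(': depth becomes 1
  Position 5 ')': depth becomes 0
  Position 6 '(': depth becomes 1
  Position 7 ')': depth becomes 0
  Position 8 '(': depth becomes 1
  Position 9 ')': depth becomes 0
  Position 10 '(': depth becomes 1
  Position 11 '(': depth becomes 2
  Position 12 ')': depth becomes 1
  Position 13 ')': depth becomes 0
  Position 14 '(': depth becomes 1
  Position 15 '(': depth becomes 2
  Position 16 ')': depth becomes 1
  Position 17 '(': depth becomes 2
  Position 18 ')': depth becomes 1
  Position 19 '(': depth becomes 2
  Position 20 '(': depth becomes 3
  Position 21 ')': depth becomes 2
  Position 22 ')': depth becomes 1
  Position 23 ')': depth becomes 0
Maximum depth reached: 3

3


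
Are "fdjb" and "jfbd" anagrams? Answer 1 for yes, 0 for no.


Strings: "fdjb", "jfbd"
Sorted first:  bdfj
Sorted second: bdfj
Sorted forms match => anagrams

1


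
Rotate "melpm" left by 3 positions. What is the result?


Input: "melpm", rotate left by 3
First 3 characters: "mel"
Remaining characters: "pm"
Concatenate remaining + first: "pm" + "mel" = "pmmel"

pmmel


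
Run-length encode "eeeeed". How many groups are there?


Input: eeeeed
Scanning for consecutive runs:
  Group 1: 'e' x 5 (positions 0-4)
  Group 2: 'd' x 1 (positions 5-5)
Total groups: 2

2


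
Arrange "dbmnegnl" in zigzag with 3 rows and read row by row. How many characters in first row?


Zigzag "dbmnegnl" into 3 rows:
Placing characters:
  'd' => row 0
  'b' => row 1
  'm' => row 2
  'n' => row 1
  'e' => row 0
  'g' => row 1
  'n' => row 2
  'l' => row 1
Rows:
  Row 0: "de"
  Row 1: "bngl"
  Row 2: "mn"
First row length: 2

2


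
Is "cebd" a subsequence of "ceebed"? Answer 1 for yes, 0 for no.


Check if "cebd" is a subsequence of "ceebed"
Greedy scan:
  Position 0 ('c'): matches sub[0] = 'c'
  Position 1 ('e'): matches sub[1] = 'e'
  Position 2 ('e'): no match needed
  Position 3 ('b'): matches sub[2] = 'b'
  Position 4 ('e'): no match needed
  Position 5 ('d'): matches sub[3] = 'd'
All 4 characters matched => is a subsequence

1


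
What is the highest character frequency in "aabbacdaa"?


Input: aabbacdaa
Character counts:
  'a': 5
  'b': 2
  'c': 1
  'd': 1
Maximum frequency: 5

5


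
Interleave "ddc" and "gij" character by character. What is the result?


Interleaving "ddc" and "gij":
  Position 0: 'd' from first, 'g' from second => "dg"
  Position 1: 'd' from first, 'i' from second => "di"
  Position 2: 'c' from first, 'j' from second => "cj"
Result: dgdicj

dgdicj


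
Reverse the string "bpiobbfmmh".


Input: bpiobbfmmh
Reading characters right to left:
  Position 9: 'h'
  Position 8: 'm'
  Position 7: 'm'
  Position 6: 'f'
  Position 5: 'b'
  Position 4: 'b'
  Position 3: 'o'
  Position 2: 'i'
  Position 1: 'p'
  Position 0: 'b'
Reversed: hmmfbboipb

hmmfbboipb


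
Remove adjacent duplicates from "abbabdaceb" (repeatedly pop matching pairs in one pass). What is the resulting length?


Input: abbabdaceb
Stack-based adjacent duplicate removal:
  Read 'a': push. Stack: a
  Read 'b': push. Stack: ab
  Read 'b': matches stack top 'b' => pop. Stack: a
  Read 'a': matches stack top 'a' => pop. Stack: (empty)
  Read 'b': push. Stack: b
  Read 'd': push. Stack: bd
  Read 'a': push. Stack: bda
  Read 'c': push. Stack: bdac
  Read 'e': push. Stack: bdace
  Read 'b': push. Stack: bdaceb
Final stack: "bdaceb" (length 6)

6


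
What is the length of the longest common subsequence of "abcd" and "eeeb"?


LCS of "abcd" and "eeeb"
DP table:
           e    e    e    b
      0    0    0    0    0
  a   0    0    0    0    0
  b   0    0    0    0    1
  c   0    0    0    0    1
  d   0    0    0    0    1
LCS length = dp[4][4] = 1

1


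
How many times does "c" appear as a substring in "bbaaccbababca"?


Searching for "c" in "bbaaccbababca"
Scanning each position:
  Position 0: "b" => no
  Position 1: "b" => no
  Position 2: "a" => no
  Position 3: "a" => no
  Position 4: "c" => MATCH
  Position 5: "c" => MATCH
  Position 6: "b" => no
  Position 7: "a" => no
  Position 8: "b" => no
  Position 9: "a" => no
  Position 10: "b" => no
  Position 11: "c" => MATCH
  Position 12: "a" => no
Total occurrences: 3

3


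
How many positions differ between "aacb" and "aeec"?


Comparing "aacb" and "aeec" position by position:
  Position 0: 'a' vs 'a' => same
  Position 1: 'a' vs 'e' => DIFFER
  Position 2: 'c' vs 'e' => DIFFER
  Position 3: 'b' vs 'c' => DIFFER
Positions that differ: 3

3


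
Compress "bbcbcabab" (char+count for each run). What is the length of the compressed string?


Input: bbcbcabab
Runs:
  'b' x 2 => "b2"
  'c' x 1 => "c1"
  'b' x 1 => "b1"
  'c' x 1 => "c1"
  'a' x 1 => "a1"
  'b' x 1 => "b1"
  'a' x 1 => "a1"
  'b' x 1 => "b1"
Compressed: "b2c1b1c1a1b1a1b1"
Compressed length: 16

16


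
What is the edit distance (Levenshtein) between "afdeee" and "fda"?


Computing edit distance: "afdeee" -> "fda"
DP table:
           f    d    a
      0    1    2    3
  a   1    1    2    2
  f   2    1    2    3
  d   3    2    1    2
  e   4    3    2    2
  e   5    4    3    3
  e   6    5    4    4
Edit distance = dp[6][3] = 4

4


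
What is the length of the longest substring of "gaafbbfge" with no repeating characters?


Input: "gaafbbfge"
Sliding window (track last position of each char):
  Position 0 ('g'): window [0,0] length 1 -- new best
  Position 1 ('a'): window [0,1] length 2 -- new best
  Position 2 ('a'): repeat (last at 1), move window start to 2
  Position 2 ('a'): window [2,2] length 1
  Position 3 ('f'): window [2,3] length 2
  Position 4 ('b'): window [2,4] length 3 -- new best
  Position 5 ('b'): repeat (last at 4), move window start to 5
  Position 5 ('b'): window [5,5] length 1
  Position 6 ('f'): window [5,6] length 2
  Position 7 ('g'): window [5,7] length 3
  Position 8 ('e'): window [5,8] length 4 -- new best
Longest substring with no repeats: "bfge" with length 4

4


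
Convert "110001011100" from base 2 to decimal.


Input: "110001011100" in base 2
Positional expansion:
  Digit '1' (value 1) x 2^11 = 2048
  Digit '1' (value 1) x 2^10 = 1024
  Digit '0' (value 0) x 2^9 = 0
  Digit '0' (value 0) x 2^8 = 0
  Digit '0' (value 0) x 2^7 = 0
  Digit '1' (value 1) x 2^6 = 64
  Digit '0' (value 0) x 2^5 = 0
  Digit '1' (value 1) x 2^4 = 16
  Digit '1' (value 1) x 2^3 = 8
  Digit '1' (value 1) x 2^2 = 4
  Digit '0' (value 0) x 2^1 = 0
  Digit '0' (value 0) x 2^0 = 0
Sum = 3164

3164


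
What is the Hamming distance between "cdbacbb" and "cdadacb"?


Comparing "cdbacbb" and "cdadacb" position by position:
  Position 0: 'c' vs 'c' => same
  Position 1: 'd' vs 'd' => same
  Position 2: 'b' vs 'a' => differ
  Position 3: 'a' vs 'd' => differ
  Position 4: 'c' vs 'a' => differ
  Position 5: 'b' vs 'c' => differ
  Position 6: 'b' vs 'b' => same
Total differences (Hamming distance): 4

4


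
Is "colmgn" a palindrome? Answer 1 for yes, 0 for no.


Input: colmgn
Reversed: ngmloc
  Compare pos 0 ('c') with pos 5 ('n'): MISMATCH
  Compare pos 1 ('o') with pos 4 ('g'): MISMATCH
  Compare pos 2 ('l') with pos 3 ('m'): MISMATCH
Result: not a palindrome

0


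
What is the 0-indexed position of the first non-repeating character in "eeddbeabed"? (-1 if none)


Input: eeddbeabed
Character frequencies:
  'a': 1
  'b': 2
  'd': 3
  'e': 4
Scanning left to right for freq == 1:
  Position 0 ('e'): freq=4, skip
  Position 1 ('e'): freq=4, skip
  Position 2 ('d'): freq=3, skip
  Position 3 ('d'): freq=3, skip
  Position 4 ('b'): freq=2, skip
  Position 5 ('e'): freq=4, skip
  Position 6 ('a'): unique! => answer = 6

6


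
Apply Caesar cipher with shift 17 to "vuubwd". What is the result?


Caesar cipher: shift "vuubwd" by 17
  'v' (pos 21) + 17 = pos 12 = 'm'
  'u' (pos 20) + 17 = pos 11 = 'l'
  'u' (pos 20) + 17 = pos 11 = 'l'
  'b' (pos 1) + 17 = pos 18 = 's'
  'w' (pos 22) + 17 = pos 13 = 'n'
  'd' (pos 3) + 17 = pos 20 = 'u'
Result: mllsnu

mllsnu


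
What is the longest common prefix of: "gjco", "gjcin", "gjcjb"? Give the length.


Words: gjco, gjcin, gjcjb
  Position 0: all 'g' => match
  Position 1: all 'j' => match
  Position 2: all 'c' => match
  Position 3: ('o', 'i', 'j') => mismatch, stop
LCP = "gjc" (length 3)

3


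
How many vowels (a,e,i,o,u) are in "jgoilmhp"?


Input: jgoilmhp
Checking each character:
  'j' at position 0: consonant
  'g' at position 1: consonant
  'o' at position 2: vowel (running total: 1)
  'i' at position 3: vowel (running total: 2)
  'l' at position 4: consonant
  'm' at position 5: consonant
  'h' at position 6: consonant
  'p' at position 7: consonant
Total vowels: 2

2


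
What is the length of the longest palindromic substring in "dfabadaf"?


Input: "dfabadaf"
Checking substrings for palindromes:
  [2:5] "aba" (len 3) => palindrome
  [4:7] "ada" (len 3) => palindrome
Longest palindromic substring: "aba" with length 3

3


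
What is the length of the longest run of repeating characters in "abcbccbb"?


Input: "abcbccbb"
Scanning for longest run:
  Position 1 ('b'): new char, reset run to 1
  Position 2 ('c'): new char, reset run to 1
  Position 3 ('b'): new char, reset run to 1
  Position 4 ('c'): new char, reset run to 1
  Position 5 ('c'): continues run of 'c', length=2
  Position 6 ('b'): new char, reset run to 1
  Position 7 ('b'): continues run of 'b', length=2
Longest run: 'c' with length 2

2


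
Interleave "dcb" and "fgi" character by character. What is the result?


Interleaving "dcb" and "fgi":
  Position 0: 'd' from first, 'f' from second => "df"
  Position 1: 'c' from first, 'g' from second => "cg"
  Position 2: 'b' from first, 'i' from second => "bi"
Result: dfcgbi

dfcgbi


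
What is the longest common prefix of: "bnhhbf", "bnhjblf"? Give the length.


Words: bnhhbf, bnhjblf
  Position 0: all 'b' => match
  Position 1: all 'n' => match
  Position 2: all 'h' => match
  Position 3: ('h', 'j') => mismatch, stop
LCP = "bnh" (length 3)

3


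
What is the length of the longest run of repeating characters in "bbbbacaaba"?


Input: "bbbbacaaba"
Scanning for longest run:
  Position 1 ('b'): continues run of 'b', length=2
  Position 2 ('b'): continues run of 'b', length=3
  Position 3 ('b'): continues run of 'b', length=4
  Position 4 ('a'): new char, reset run to 1
  Position 5 ('c'): new char, reset run to 1
  Position 6 ('a'): new char, reset run to 1
  Position 7 ('a'): continues run of 'a', length=2
  Position 8 ('b'): new char, reset run to 1
  Position 9 ('a'): new char, reset run to 1
Longest run: 'b' with length 4

4


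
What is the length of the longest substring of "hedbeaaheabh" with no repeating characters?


Input: "hedbeaaheabh"
Sliding window (track last position of each char):
  Position 0 ('h'): window [0,0] length 1 -- new best
  Position 1 ('e'): window [0,1] length 2 -- new best
  Position 2 ('d'): window [0,2] length 3 -- new best
  Position 3 ('b'): window [0,3] length 4 -- new best
  Position 4 ('e'): repeat (last at 1), move window start to 2
  Position 4 ('e'): window [2,4] length 3
  Position 5 ('a'): window [2,5] length 4
  Position 6 ('a'): repeat (last at 5), move window start to 6
  Position 6 ('a'): window [6,6] length 1
  Position 7 ('h'): window [6,7] length 2
  Position 8 ('e'): window [6,8] length 3
  Position 9 ('a'): repeat (last at 6), move window start to 7
  Position 9 ('a'): window [7,9] length 3
  Position 10 ('b'): window [7,10] length 4
  Position 11 ('h'): repeat (last at 7), move window start to 8
  Position 11 ('h'): window [8,11] length 4
Longest substring with no repeats: "hedb" with length 4

4


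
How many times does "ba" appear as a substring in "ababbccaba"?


Searching for "ba" in "ababbccaba"
Scanning each position:
  Position 0: "ab" => no
  Position 1: "ba" => MATCH
  Position 2: "ab" => no
  Position 3: "bb" => no
  Position 4: "bc" => no
  Position 5: "cc" => no
  Position 6: "ca" => no
  Position 7: "ab" => no
  Position 8: "ba" => MATCH
Total occurrences: 2

2


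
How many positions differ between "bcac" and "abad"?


Comparing "bcac" and "abad" position by position:
  Position 0: 'b' vs 'a' => DIFFER
  Position 1: 'c' vs 'b' => DIFFER
  Position 2: 'a' vs 'a' => same
  Position 3: 'c' vs 'd' => DIFFER
Positions that differ: 3

3


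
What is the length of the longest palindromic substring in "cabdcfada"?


Input: "cabdcfada"
Checking substrings for palindromes:
  [6:9] "ada" (len 3) => palindrome
Longest palindromic substring: "ada" with length 3

3


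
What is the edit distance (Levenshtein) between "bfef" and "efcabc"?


Computing edit distance: "bfef" -> "efcabc"
DP table:
           e    f    c    a    b    c
      0    1    2    3    4    5    6
  b   1    1    2    3    4    4    5
  f   2    2    1    2    3    4    5
  e   3    2    2    2    3    4    5
  f   4    3    2    3    3    4    5
Edit distance = dp[4][6] = 5

5


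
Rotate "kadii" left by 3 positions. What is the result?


Input: "kadii", rotate left by 3
First 3 characters: "kad"
Remaining characters: "ii"
Concatenate remaining + first: "ii" + "kad" = "iikad"

iikad


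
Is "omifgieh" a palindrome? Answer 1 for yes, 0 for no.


Input: omifgieh
Reversed: heigfimo
  Compare pos 0 ('o') with pos 7 ('h'): MISMATCH
  Compare pos 1 ('m') with pos 6 ('e'): MISMATCH
  Compare pos 2 ('i') with pos 5 ('i'): match
  Compare pos 3 ('f') with pos 4 ('g'): MISMATCH
Result: not a palindrome

0


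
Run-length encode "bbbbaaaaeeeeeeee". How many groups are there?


Input: bbbbaaaaeeeeeeee
Scanning for consecutive runs:
  Group 1: 'b' x 4 (positions 0-3)
  Group 2: 'a' x 4 (positions 4-7)
  Group 3: 'e' x 8 (positions 8-15)
Total groups: 3

3


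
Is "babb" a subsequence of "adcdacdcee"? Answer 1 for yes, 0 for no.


Check if "babb" is a subsequence of "adcdacdcee"
Greedy scan:
  Position 0 ('a'): no match needed
  Position 1 ('d'): no match needed
  Position 2 ('c'): no match needed
  Position 3 ('d'): no match needed
  Position 4 ('a'): no match needed
  Position 5 ('c'): no match needed
  Position 6 ('d'): no match needed
  Position 7 ('c'): no match needed
  Position 8 ('e'): no match needed
  Position 9 ('e'): no match needed
Only matched 0/4 characters => not a subsequence

0


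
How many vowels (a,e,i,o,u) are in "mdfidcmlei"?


Input: mdfidcmlei
Checking each character:
  'm' at position 0: consonant
  'd' at position 1: consonant
  'f' at position 2: consonant
  'i' at position 3: vowel (running total: 1)
  'd' at position 4: consonant
  'c' at position 5: consonant
  'm' at position 6: consonant
  'l' at position 7: consonant
  'e' at position 8: vowel (running total: 2)
  'i' at position 9: vowel (running total: 3)
Total vowels: 3

3


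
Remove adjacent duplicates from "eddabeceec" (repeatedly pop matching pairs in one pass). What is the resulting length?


Input: eddabeceec
Stack-based adjacent duplicate removal:
  Read 'e': push. Stack: e
  Read 'd': push. Stack: ed
  Read 'd': matches stack top 'd' => pop. Stack: e
  Read 'a': push. Stack: ea
  Read 'b': push. Stack: eab
  Read 'e': push. Stack: eabe
  Read 'c': push. Stack: eabec
  Read 'e': push. Stack: eabece
  Read 'e': matches stack top 'e' => pop. Stack: eabec
  Read 'c': matches stack top 'c' => pop. Stack: eabe
Final stack: "eabe" (length 4)

4


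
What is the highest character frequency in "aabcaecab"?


Input: aabcaecab
Character counts:
  'a': 4
  'b': 2
  'c': 2
  'e': 1
Maximum frequency: 4

4


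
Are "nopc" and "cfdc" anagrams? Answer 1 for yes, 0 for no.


Strings: "nopc", "cfdc"
Sorted first:  cnop
Sorted second: ccdf
Differ at position 1: 'n' vs 'c' => not anagrams

0


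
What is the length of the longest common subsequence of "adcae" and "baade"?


LCS of "adcae" and "baade"
DP table:
           b    a    a    d    e
      0    0    0    0    0    0
  a   0    0    1    1    1    1
  d   0    0    1    1    2    2
  c   0    0    1    1    2    2
  a   0    0    1    2    2    2
  e   0    0    1    2    2    3
LCS length = dp[5][5] = 3

3


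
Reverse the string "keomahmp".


Input: keomahmp
Reading characters right to left:
  Position 7: 'p'
  Position 6: 'm'
  Position 5: 'h'
  Position 4: 'a'
  Position 3: 'm'
  Position 2: 'o'
  Position 1: 'e'
  Position 0: 'k'
Reversed: pmhamoek

pmhamoek


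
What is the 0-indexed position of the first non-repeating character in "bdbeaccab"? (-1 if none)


Input: bdbeaccab
Character frequencies:
  'a': 2
  'b': 3
  'c': 2
  'd': 1
  'e': 1
Scanning left to right for freq == 1:
  Position 0 ('b'): freq=3, skip
  Position 1 ('d'): unique! => answer = 1

1


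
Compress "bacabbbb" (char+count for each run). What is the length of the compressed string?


Input: bacabbbb
Runs:
  'b' x 1 => "b1"
  'a' x 1 => "a1"
  'c' x 1 => "c1"
  'a' x 1 => "a1"
  'b' x 4 => "b4"
Compressed: "b1a1c1a1b4"
Compressed length: 10

10


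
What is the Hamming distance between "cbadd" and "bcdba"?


Comparing "cbadd" and "bcdba" position by position:
  Position 0: 'c' vs 'b' => differ
  Position 1: 'b' vs 'c' => differ
  Position 2: 'a' vs 'd' => differ
  Position 3: 'd' vs 'b' => differ
  Position 4: 'd' vs 'a' => differ
Total differences (Hamming distance): 5

5


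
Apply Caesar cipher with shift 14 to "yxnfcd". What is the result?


Caesar cipher: shift "yxnfcd" by 14
  'y' (pos 24) + 14 = pos 12 = 'm'
  'x' (pos 23) + 14 = pos 11 = 'l'
  'n' (pos 13) + 14 = pos 1 = 'b'
  'f' (pos 5) + 14 = pos 19 = 't'
  'c' (pos 2) + 14 = pos 16 = 'q'
  'd' (pos 3) + 14 = pos 17 = 'r'
Result: mlbtqr

mlbtqr
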